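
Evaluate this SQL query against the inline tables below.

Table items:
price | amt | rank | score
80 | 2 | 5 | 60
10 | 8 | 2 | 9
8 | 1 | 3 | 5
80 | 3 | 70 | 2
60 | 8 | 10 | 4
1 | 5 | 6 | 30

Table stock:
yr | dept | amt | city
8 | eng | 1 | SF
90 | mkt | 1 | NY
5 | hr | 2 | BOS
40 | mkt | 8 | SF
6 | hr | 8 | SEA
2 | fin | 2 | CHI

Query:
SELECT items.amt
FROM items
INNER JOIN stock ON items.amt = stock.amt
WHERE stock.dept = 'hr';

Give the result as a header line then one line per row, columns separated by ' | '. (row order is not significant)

After JOIN stock (8 rows):
items.price | items.amt | items.rank | items.score | stock.yr | stock.dept | stock.amt | stock.city
80 | 2 | 5 | 60 | 5 | hr | 2 | BOS
80 | 2 | 5 | 60 | 2 | fin | 2 | CHI
10 | 8 | 2 | 9 | 40 | mkt | 8 | SF
10 | 8 | 2 | 9 | 6 | hr | 8 | SEA
8 | 1 | 3 | 5 | 8 | eng | 1 | SF
8 | 1 | 3 | 5 | 90 | mkt | 1 | NY
60 | 8 | 10 | 4 | 40 | mkt | 8 | SF
60 | 8 | 10 | 4 | 6 | hr | 8 | SEA
After WHERE (3 rows):
items.price | items.amt | items.rank | items.score | stock.yr | stock.dept | stock.amt | stock.city
80 | 2 | 5 | 60 | 5 | hr | 2 | BOS
10 | 8 | 2 | 9 | 6 | hr | 8 | SEA
60 | 8 | 10 | 4 | 6 | hr | 8 | SEA
After SELECT (3 rows):
items.amt
2
8
8

== RESULT ==
items.amt
2
8
8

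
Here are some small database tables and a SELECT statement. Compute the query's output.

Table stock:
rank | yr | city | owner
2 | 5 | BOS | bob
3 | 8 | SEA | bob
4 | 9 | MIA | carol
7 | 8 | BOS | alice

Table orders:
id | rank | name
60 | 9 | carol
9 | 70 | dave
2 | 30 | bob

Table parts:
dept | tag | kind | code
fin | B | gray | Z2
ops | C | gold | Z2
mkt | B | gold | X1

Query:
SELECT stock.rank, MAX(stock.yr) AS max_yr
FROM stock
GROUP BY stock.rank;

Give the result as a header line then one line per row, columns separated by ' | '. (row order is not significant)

== RESULT ==
stock.rank | max_yr
2 | 5
3 | 8
4 | 9
7 | 8

Derivation:
After GROUP BY (4 rows):
stock.rank | max_yr
2 | 5
3 | 8
4 | 9
7 | 8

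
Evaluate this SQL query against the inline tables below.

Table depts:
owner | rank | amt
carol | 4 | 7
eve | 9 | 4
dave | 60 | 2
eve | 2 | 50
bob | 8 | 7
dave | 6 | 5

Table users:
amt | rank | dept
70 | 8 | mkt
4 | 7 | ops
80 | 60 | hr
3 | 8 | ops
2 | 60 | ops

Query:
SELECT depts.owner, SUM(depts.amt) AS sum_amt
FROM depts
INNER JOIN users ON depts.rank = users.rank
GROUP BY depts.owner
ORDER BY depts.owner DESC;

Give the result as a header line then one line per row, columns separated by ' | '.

After JOIN users (4 rows):
depts.owner | depts.rank | depts.amt | users.amt | users.rank | users.dept
dave | 60 | 2 | 80 | 60 | hr
dave | 60 | 2 | 2 | 60 | ops
bob | 8 | 7 | 70 | 8 | mkt
bob | 8 | 7 | 3 | 8 | ops
After GROUP BY (2 rows):
depts.owner | sum_amt
dave | 4
bob | 14
After ORDER BY (2 rows):
depts.owner | sum_amt
dave | 4
bob | 14

== RESULT ==
depts.owner | sum_amt
dave | 4
bob | 14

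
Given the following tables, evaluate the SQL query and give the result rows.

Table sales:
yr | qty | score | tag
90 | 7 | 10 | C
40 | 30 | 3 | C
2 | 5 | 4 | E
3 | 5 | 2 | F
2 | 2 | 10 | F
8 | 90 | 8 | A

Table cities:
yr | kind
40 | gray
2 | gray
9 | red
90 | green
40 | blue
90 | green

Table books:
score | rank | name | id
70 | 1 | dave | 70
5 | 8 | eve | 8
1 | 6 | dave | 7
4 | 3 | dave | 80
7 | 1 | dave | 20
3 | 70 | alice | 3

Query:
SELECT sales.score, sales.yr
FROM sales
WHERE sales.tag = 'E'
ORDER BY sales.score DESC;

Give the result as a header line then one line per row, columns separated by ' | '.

After WHERE (1 rows):
sales.yr | sales.qty | sales.score | sales.tag
2 | 5 | 4 | E
After SELECT (1 rows):
sales.score | sales.yr
4 | 2
After ORDER BY (1 rows):
sales.score | sales.yr
4 | 2

== RESULT ==
sales.score | sales.yr
4 | 2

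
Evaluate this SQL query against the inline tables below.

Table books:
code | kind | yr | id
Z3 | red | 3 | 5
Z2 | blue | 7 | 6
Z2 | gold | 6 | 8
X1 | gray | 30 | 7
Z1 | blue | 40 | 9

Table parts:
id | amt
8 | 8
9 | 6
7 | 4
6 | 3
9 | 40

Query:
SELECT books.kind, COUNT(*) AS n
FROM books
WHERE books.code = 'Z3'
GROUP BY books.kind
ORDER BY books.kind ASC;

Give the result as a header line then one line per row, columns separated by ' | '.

After WHERE (1 rows):
books.code | books.kind | books.yr | books.id
Z3 | red | 3 | 5
After GROUP BY (1 rows):
books.kind | n
red | 1
After ORDER BY (1 rows):
books.kind | n
red | 1

== RESULT ==
books.kind | n
red | 1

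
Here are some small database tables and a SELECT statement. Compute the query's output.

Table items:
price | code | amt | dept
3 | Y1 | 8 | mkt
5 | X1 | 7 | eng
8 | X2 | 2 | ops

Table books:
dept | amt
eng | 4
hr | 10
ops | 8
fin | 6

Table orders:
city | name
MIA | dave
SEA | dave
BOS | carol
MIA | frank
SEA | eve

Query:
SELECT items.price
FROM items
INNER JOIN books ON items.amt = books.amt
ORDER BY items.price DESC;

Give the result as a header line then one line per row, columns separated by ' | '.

== RESULT ==
items.price
3

Derivation:
After JOIN books (1 rows):
items.price | items.code | items.amt | items.dept | books.dept | books.amt
3 | Y1 | 8 | mkt | ops | 8
After SELECT (1 rows):
items.price
3
After ORDER BY (1 rows):
items.price
3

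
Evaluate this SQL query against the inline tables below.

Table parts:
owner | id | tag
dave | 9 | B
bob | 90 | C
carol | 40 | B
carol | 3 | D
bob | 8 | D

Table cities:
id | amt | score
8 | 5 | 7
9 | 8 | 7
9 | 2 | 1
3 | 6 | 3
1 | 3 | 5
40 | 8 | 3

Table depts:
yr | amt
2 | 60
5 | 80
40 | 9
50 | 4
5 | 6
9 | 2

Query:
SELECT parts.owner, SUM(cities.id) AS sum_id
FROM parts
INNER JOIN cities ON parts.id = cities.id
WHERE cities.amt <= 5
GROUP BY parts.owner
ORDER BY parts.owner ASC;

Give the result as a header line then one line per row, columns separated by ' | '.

After JOIN cities (5 rows):
parts.owner | parts.id | parts.tag | cities.id | cities.amt | cities.score
dave | 9 | B | 9 | 8 | 7
dave | 9 | B | 9 | 2 | 1
carol | 40 | B | 40 | 8 | 3
carol | 3 | D | 3 | 6 | 3
bob | 8 | D | 8 | 5 | 7
After WHERE (2 rows):
parts.owner | parts.id | parts.tag | cities.id | cities.amt | cities.score
dave | 9 | B | 9 | 2 | 1
bob | 8 | D | 8 | 5 | 7
After GROUP BY (2 rows):
parts.owner | sum_id
dave | 9
bob | 8
After ORDER BY (2 rows):
parts.owner | sum_id
bob | 8
dave | 9

== RESULT ==
parts.owner | sum_id
bob | 8
dave | 9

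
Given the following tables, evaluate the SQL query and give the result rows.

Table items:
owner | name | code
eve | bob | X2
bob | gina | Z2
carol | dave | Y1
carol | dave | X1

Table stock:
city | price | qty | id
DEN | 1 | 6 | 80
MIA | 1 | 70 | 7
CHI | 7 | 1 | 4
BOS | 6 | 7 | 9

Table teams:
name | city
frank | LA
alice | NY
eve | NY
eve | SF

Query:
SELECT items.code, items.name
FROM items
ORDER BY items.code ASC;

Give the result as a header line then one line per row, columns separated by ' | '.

== RESULT ==
items.code | items.name
X1 | dave
X2 | bob
Y1 | dave
Z2 | gina

Derivation:
After SELECT (4 rows):
items.code | items.name
X2 | bob
Z2 | gina
Y1 | dave
X1 | dave
After ORDER BY (4 rows):
items.code | items.name
X1 | dave
X2 | bob
Y1 | dave
Z2 | gina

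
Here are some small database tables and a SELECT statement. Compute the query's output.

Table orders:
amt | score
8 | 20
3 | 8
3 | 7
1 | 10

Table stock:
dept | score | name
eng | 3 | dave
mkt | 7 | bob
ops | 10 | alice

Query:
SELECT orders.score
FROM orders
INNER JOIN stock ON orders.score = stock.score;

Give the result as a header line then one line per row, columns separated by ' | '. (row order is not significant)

After JOIN stock (2 rows):
orders.amt | orders.score | stock.dept | stock.score | stock.name
3 | 7 | mkt | 7 | bob
1 | 10 | ops | 10 | alice
After SELECT (2 rows):
orders.score
7
10

== RESULT ==
orders.score
7
10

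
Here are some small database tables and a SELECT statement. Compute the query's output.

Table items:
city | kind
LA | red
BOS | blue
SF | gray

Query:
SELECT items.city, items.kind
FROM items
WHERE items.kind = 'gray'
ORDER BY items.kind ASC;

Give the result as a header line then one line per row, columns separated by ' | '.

== RESULT ==
items.city | items.kind
SF | gray

Derivation:
After WHERE (1 rows):
items.city | items.kind
SF | gray
After SELECT (1 rows):
items.city | items.kind
SF | gray
After ORDER BY (1 rows):
items.city | items.kind
SF | gray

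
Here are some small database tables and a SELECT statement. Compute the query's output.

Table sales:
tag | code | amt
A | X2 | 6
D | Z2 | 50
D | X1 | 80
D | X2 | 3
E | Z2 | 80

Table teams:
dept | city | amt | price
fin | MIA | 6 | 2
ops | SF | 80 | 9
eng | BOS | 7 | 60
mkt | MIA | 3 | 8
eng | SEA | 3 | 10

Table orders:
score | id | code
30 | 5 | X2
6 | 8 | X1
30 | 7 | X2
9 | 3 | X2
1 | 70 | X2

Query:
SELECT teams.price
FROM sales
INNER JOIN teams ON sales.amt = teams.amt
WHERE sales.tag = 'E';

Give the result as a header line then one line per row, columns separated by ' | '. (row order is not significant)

After JOIN teams (5 rows):
sales.tag | sales.code | sales.amt | teams.dept | teams.city | teams.amt | teams.price
A | X2 | 6 | fin | MIA | 6 | 2
D | X1 | 80 | ops | SF | 80 | 9
D | X2 | 3 | mkt | MIA | 3 | 8
D | X2 | 3 | eng | SEA | 3 | 10
E | Z2 | 80 | ops | SF | 80 | 9
After WHERE (1 rows):
sales.tag | sales.code | sales.amt | teams.dept | teams.city | teams.amt | teams.price
E | Z2 | 80 | ops | SF | 80 | 9
After SELECT (1 rows):
teams.price
9

== RESULT ==
teams.price
9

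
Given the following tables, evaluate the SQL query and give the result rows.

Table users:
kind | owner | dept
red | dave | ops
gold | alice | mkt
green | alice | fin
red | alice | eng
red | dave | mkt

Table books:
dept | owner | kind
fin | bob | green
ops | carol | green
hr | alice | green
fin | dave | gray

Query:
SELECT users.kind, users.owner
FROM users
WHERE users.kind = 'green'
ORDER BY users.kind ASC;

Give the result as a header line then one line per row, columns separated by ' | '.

== RESULT ==
users.kind | users.owner
green | alice

Derivation:
After WHERE (1 rows):
users.kind | users.owner | users.dept
green | alice | fin
After SELECT (1 rows):
users.kind | users.owner
green | alice
After ORDER BY (1 rows):
users.kind | users.owner
green | alice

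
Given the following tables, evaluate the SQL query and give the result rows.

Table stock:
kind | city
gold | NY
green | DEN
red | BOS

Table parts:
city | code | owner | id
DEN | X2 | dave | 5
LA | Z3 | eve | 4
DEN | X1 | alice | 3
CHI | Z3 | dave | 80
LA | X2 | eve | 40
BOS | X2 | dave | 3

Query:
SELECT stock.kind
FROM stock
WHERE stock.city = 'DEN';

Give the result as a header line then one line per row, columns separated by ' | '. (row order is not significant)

== RESULT ==
stock.kind
green

Derivation:
After WHERE (1 rows):
stock.kind | stock.city
green | DEN
After SELECT (1 rows):
stock.kind
green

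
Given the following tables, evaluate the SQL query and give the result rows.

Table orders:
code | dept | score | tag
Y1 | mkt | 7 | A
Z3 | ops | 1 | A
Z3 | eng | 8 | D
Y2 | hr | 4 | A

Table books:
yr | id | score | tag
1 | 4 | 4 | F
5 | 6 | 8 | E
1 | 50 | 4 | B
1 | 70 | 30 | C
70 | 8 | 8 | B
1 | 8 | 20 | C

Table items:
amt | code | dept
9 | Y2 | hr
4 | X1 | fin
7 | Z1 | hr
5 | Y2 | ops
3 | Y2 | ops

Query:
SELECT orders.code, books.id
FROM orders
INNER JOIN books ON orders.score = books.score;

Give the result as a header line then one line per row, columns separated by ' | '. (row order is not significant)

== RESULT ==
orders.code | books.id
Z3 | 6
Z3 | 8
Y2 | 4
Y2 | 50

Derivation:
After JOIN books (4 rows):
orders.code | orders.dept | orders.score | orders.tag | books.yr | books.id | books.score | books.tag
Z3 | eng | 8 | D | 5 | 6 | 8 | E
Z3 | eng | 8 | D | 70 | 8 | 8 | B
Y2 | hr | 4 | A | 1 | 4 | 4 | F
Y2 | hr | 4 | A | 1 | 50 | 4 | B
After SELECT (4 rows):
orders.code | books.id
Z3 | 6
Z3 | 8
Y2 | 4
Y2 | 50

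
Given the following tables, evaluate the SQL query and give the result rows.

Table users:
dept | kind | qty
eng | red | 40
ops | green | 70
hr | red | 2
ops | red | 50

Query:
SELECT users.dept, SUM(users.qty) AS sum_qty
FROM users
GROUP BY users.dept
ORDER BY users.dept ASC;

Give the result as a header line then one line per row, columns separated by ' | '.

After GROUP BY (3 rows):
users.dept | sum_qty
eng | 40
ops | 120
hr | 2
After ORDER BY (3 rows):
users.dept | sum_qty
eng | 40
hr | 2
ops | 120

== RESULT ==
users.dept | sum_qty
eng | 40
hr | 2
ops | 120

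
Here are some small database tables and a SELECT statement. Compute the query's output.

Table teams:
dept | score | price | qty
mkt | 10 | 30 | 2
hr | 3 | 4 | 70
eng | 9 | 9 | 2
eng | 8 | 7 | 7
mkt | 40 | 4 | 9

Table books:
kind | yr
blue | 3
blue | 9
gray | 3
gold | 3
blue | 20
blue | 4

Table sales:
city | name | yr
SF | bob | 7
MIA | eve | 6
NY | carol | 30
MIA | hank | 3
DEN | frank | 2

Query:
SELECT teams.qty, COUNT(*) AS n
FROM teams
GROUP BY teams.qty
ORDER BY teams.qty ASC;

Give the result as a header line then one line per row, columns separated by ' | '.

After GROUP BY (4 rows):
teams.qty | n
2 | 2
70 | 1
7 | 1
9 | 1
After ORDER BY (4 rows):
teams.qty | n
2 | 2
7 | 1
9 | 1
70 | 1

== RESULT ==
teams.qty | n
2 | 2
7 | 1
9 | 1
70 | 1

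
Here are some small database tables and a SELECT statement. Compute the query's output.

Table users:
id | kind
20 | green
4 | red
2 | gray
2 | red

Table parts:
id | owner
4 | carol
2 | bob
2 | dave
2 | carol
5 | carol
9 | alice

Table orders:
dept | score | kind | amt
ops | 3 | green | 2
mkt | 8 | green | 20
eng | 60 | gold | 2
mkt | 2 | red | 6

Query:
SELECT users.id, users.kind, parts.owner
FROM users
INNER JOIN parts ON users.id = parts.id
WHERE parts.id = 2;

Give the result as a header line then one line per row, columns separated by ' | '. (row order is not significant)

== RESULT ==
users.id | users.kind | parts.owner
2 | gray | bob
2 | gray | dave
2 | gray | carol
2 | red | bob
2 | red | dave
2 | red | carol

Derivation:
After JOIN parts (7 rows):
users.id | users.kind | parts.id | parts.owner
4 | red | 4 | carol
2 | gray | 2 | bob
2 | gray | 2 | dave
2 | gray | 2 | carol
2 | red | 2 | bob
2 | red | 2 | dave
2 | red | 2 | carol
After WHERE (6 rows):
users.id | users.kind | parts.id | parts.owner
2 | gray | 2 | bob
2 | gray | 2 | dave
2 | gray | 2 | carol
2 | red | 2 | bob
2 | red | 2 | dave
2 | red | 2 | carol
After SELECT (6 rows):
users.id | users.kind | parts.owner
2 | gray | bob
2 | gray | dave
2 | gray | carol
2 | red | bob
2 | red | dave
2 | red | carol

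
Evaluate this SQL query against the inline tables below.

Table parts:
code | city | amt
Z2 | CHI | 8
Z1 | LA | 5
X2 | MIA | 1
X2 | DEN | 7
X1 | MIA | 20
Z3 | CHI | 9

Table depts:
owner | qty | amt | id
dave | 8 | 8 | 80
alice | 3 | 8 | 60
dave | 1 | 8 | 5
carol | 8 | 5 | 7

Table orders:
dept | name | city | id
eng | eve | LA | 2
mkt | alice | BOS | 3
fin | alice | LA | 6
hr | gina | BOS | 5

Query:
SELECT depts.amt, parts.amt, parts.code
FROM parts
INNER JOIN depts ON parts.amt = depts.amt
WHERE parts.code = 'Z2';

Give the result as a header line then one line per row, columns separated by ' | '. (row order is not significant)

== RESULT ==
depts.amt | parts.amt | parts.code
8 | 8 | Z2
8 | 8 | Z2
8 | 8 | Z2

Derivation:
After JOIN depts (4 rows):
parts.code | parts.city | parts.amt | depts.owner | depts.qty | depts.amt | depts.id
Z2 | CHI | 8 | dave | 8 | 8 | 80
Z2 | CHI | 8 | alice | 3 | 8 | 60
Z2 | CHI | 8 | dave | 1 | 8 | 5
Z1 | LA | 5 | carol | 8 | 5 | 7
After WHERE (3 rows):
parts.code | parts.city | parts.amt | depts.owner | depts.qty | depts.amt | depts.id
Z2 | CHI | 8 | dave | 8 | 8 | 80
Z2 | CHI | 8 | alice | 3 | 8 | 60
Z2 | CHI | 8 | dave | 1 | 8 | 5
After SELECT (3 rows):
depts.amt | parts.amt | parts.code
8 | 8 | Z2
8 | 8 | Z2
8 | 8 | Z2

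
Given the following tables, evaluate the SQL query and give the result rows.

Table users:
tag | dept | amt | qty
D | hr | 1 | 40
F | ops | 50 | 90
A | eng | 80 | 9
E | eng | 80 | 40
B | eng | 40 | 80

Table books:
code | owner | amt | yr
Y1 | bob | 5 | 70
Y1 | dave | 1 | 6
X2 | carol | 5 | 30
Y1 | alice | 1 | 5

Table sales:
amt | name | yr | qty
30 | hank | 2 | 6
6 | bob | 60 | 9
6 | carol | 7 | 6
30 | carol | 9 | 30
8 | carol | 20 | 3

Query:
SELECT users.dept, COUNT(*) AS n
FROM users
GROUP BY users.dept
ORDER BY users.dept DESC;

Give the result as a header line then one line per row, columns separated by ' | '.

After GROUP BY (3 rows):
users.dept | n
hr | 1
ops | 1
eng | 3
After ORDER BY (3 rows):
users.dept | n
ops | 1
hr | 1
eng | 3

== RESULT ==
users.dept | n
ops | 1
hr | 1
eng | 3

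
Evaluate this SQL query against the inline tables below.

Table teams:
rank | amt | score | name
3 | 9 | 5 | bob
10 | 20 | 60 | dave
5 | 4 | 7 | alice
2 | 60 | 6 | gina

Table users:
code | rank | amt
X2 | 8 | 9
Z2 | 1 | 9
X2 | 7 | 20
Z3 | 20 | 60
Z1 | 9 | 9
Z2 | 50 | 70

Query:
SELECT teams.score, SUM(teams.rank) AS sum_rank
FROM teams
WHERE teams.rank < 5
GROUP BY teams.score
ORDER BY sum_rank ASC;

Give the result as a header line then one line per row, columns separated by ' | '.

After WHERE (2 rows):
teams.rank | teams.amt | teams.score | teams.name
3 | 9 | 5 | bob
2 | 60 | 6 | gina
After GROUP BY (2 rows):
teams.score | sum_rank
5 | 3
6 | 2
After ORDER BY (2 rows):
teams.score | sum_rank
6 | 2
5 | 3

== RESULT ==
teams.score | sum_rank
6 | 2
5 | 3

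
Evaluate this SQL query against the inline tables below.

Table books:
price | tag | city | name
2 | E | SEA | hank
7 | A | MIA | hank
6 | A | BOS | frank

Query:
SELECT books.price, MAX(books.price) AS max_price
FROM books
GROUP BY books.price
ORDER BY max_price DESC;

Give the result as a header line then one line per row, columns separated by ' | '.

== RESULT ==
books.price | max_price
7 | 7
6 | 6
2 | 2

Derivation:
After GROUP BY (3 rows):
books.price | max_price
2 | 2
7 | 7
6 | 6
After ORDER BY (3 rows):
books.price | max_price
7 | 7
6 | 6
2 | 2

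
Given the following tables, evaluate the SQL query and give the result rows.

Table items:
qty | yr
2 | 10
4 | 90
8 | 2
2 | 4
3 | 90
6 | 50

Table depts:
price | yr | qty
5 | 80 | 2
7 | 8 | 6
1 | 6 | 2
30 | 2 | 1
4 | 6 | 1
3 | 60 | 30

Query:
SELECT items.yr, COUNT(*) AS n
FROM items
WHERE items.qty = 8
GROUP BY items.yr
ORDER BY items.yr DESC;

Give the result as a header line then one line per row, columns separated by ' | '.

After WHERE (1 rows):
items.qty | items.yr
8 | 2
After GROUP BY (1 rows):
items.yr | n
2 | 1
After ORDER BY (1 rows):
items.yr | n
2 | 1

== RESULT ==
items.yr | n
2 | 1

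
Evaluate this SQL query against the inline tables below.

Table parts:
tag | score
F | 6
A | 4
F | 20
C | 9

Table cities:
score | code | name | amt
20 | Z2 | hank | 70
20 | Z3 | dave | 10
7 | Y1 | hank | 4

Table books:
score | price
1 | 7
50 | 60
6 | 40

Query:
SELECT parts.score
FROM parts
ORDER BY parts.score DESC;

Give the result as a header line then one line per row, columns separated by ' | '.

== RESULT ==
parts.score
20
9
6
4

Derivation:
After SELECT (4 rows):
parts.score
6
4
20
9
After ORDER BY (4 rows):
parts.score
20
9
6
4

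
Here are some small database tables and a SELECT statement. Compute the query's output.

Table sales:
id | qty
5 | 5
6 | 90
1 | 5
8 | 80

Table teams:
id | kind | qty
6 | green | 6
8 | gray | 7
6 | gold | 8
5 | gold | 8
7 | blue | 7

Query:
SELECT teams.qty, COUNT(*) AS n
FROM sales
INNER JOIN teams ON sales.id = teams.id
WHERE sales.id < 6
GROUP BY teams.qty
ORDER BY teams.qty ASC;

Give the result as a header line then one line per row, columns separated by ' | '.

After JOIN teams (4 rows):
sales.id | sales.qty | teams.id | teams.kind | teams.qty
5 | 5 | 5 | gold | 8
6 | 90 | 6 | green | 6
6 | 90 | 6 | gold | 8
8 | 80 | 8 | gray | 7
After WHERE (1 rows):
sales.id | sales.qty | teams.id | teams.kind | teams.qty
5 | 5 | 5 | gold | 8
After GROUP BY (1 rows):
teams.qty | n
8 | 1
After ORDER BY (1 rows):
teams.qty | n
8 | 1

== RESULT ==
teams.qty | n
8 | 1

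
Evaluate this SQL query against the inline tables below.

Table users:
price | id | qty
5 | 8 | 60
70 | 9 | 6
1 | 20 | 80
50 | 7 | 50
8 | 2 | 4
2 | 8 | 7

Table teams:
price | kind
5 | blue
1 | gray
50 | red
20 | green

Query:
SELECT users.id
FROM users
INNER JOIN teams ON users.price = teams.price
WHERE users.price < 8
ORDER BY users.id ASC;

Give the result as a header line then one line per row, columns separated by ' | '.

== RESULT ==
users.id
8
20

Derivation:
After JOIN teams (3 rows):
users.price | users.id | users.qty | teams.price | teams.kind
5 | 8 | 60 | 5 | blue
1 | 20 | 80 | 1 | gray
50 | 7 | 50 | 50 | red
After WHERE (2 rows):
users.price | users.id | users.qty | teams.price | teams.kind
5 | 8 | 60 | 5 | blue
1 | 20 | 80 | 1 | gray
After SELECT (2 rows):
users.id
8
20
After ORDER BY (2 rows):
users.id
8
20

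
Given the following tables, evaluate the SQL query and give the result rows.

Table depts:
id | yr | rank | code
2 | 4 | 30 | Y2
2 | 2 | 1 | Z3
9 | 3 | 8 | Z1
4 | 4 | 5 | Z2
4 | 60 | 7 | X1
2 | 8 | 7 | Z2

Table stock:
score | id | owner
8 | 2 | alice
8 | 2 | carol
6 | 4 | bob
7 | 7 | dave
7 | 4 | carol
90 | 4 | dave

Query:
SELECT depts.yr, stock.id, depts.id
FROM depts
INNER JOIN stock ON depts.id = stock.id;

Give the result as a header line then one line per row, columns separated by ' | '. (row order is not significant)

== RESULT ==
depts.yr | stock.id | depts.id
4 | 2 | 2
4 | 2 | 2
2 | 2 | 2
2 | 2 | 2
4 | 4 | 4
4 | 4 | 4
4 | 4 | 4
60 | 4 | 4
60 | 4 | 4
60 | 4 | 4
8 | 2 | 2
8 | 2 | 2

Derivation:
After JOIN stock (12 rows):
depts.id | depts.yr | depts.rank | depts.code | stock.score | stock.id | stock.owner
2 | 4 | 30 | Y2 | 8 | 2 | alice
2 | 4 | 30 | Y2 | 8 | 2 | carol
2 | 2 | 1 | Z3 | 8 | 2 | alice
2 | 2 | 1 | Z3 | 8 | 2 | carol
4 | 4 | 5 | Z2 | 6 | 4 | bob
4 | 4 | 5 | Z2 | 7 | 4 | carol
4 | 4 | 5 | Z2 | 90 | 4 | dave
4 | 60 | 7 | X1 | 6 | 4 | bob
4 | 60 | 7 | X1 | 7 | 4 | carol
4 | 60 | 7 | X1 | 90 | 4 | dave
2 | 8 | 7 | Z2 | 8 | 2 | alice
2 | 8 | 7 | Z2 | 8 | 2 | carol
After SELECT (12 rows):
depts.yr | stock.id | depts.id
4 | 2 | 2
4 | 2 | 2
2 | 2 | 2
2 | 2 | 2
4 | 4 | 4
4 | 4 | 4
4 | 4 | 4
60 | 4 | 4
60 | 4 | 4
60 | 4 | 4
8 | 2 | 2
8 | 2 | 2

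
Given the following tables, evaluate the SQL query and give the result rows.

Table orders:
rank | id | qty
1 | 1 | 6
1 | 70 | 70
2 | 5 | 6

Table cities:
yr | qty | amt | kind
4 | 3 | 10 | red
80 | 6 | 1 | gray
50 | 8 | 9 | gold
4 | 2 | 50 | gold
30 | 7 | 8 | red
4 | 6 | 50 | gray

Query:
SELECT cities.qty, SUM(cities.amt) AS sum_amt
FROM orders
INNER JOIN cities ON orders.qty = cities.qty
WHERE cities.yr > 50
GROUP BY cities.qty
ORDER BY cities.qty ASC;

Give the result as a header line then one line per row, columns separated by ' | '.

After JOIN cities (4 rows):
orders.rank | orders.id | orders.qty | cities.yr | cities.qty | cities.amt | cities.kind
1 | 1 | 6 | 80 | 6 | 1 | gray
1 | 1 | 6 | 4 | 6 | 50 | gray
2 | 5 | 6 | 80 | 6 | 1 | gray
2 | 5 | 6 | 4 | 6 | 50 | gray
After WHERE (2 rows):
orders.rank | orders.id | orders.qty | cities.yr | cities.qty | cities.amt | cities.kind
1 | 1 | 6 | 80 | 6 | 1 | gray
2 | 5 | 6 | 80 | 6 | 1 | gray
After GROUP BY (1 rows):
cities.qty | sum_amt
6 | 2
After ORDER BY (1 rows):
cities.qty | sum_amt
6 | 2

== RESULT ==
cities.qty | sum_amt
6 | 2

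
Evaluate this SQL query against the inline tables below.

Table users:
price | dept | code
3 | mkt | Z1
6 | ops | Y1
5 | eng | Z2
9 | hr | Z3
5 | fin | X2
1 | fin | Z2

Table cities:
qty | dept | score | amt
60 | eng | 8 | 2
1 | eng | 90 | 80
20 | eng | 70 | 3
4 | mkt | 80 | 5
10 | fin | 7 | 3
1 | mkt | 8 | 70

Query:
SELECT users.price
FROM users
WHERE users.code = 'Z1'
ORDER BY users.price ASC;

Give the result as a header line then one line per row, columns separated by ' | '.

After WHERE (1 rows):
users.price | users.dept | users.code
3 | mkt | Z1
After SELECT (1 rows):
users.price
3
After ORDER BY (1 rows):
users.price
3

== RESULT ==
users.price
3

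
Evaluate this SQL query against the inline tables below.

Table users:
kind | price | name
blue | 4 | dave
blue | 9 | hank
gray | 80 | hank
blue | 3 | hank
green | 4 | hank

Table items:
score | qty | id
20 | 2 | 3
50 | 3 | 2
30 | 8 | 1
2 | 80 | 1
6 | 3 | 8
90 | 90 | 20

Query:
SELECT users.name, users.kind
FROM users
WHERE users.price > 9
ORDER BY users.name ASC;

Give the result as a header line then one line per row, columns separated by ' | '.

== RESULT ==
users.name | users.kind
hank | gray

Derivation:
After WHERE (1 rows):
users.kind | users.price | users.name
gray | 80 | hank
After SELECT (1 rows):
users.name | users.kind
hank | gray
After ORDER BY (1 rows):
users.name | users.kind
hank | gray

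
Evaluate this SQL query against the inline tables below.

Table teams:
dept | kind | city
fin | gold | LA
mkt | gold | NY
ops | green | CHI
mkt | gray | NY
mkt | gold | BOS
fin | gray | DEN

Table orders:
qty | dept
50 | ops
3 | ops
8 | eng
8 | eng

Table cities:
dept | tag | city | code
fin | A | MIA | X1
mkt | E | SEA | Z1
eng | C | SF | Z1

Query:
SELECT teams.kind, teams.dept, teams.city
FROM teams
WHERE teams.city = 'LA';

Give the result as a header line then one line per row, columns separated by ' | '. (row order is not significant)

After WHERE (1 rows):
teams.dept | teams.kind | teams.city
fin | gold | LA
After SELECT (1 rows):
teams.kind | teams.dept | teams.city
gold | fin | LA

== RESULT ==
teams.kind | teams.dept | teams.city
gold | fin | LA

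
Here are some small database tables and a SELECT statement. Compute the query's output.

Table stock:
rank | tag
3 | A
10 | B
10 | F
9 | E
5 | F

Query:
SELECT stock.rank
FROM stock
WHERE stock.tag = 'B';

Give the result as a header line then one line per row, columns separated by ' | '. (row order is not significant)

After WHERE (1 rows):
stock.rank | stock.tag
10 | B
After SELECT (1 rows):
stock.rank
10

== RESULT ==
stock.rank
10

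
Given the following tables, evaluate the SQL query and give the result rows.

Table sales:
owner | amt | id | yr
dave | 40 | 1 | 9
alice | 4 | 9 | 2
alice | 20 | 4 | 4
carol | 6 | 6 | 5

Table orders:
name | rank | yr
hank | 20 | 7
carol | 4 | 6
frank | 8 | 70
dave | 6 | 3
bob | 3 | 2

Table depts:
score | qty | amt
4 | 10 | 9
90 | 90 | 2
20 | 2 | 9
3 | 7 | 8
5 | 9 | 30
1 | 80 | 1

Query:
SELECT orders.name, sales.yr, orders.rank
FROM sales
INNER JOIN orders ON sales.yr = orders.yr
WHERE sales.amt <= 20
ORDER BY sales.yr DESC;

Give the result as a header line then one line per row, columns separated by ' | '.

== RESULT ==
orders.name | sales.yr | orders.rank
bob | 2 | 3

Derivation:
After JOIN orders (1 rows):
sales.owner | sales.amt | sales.id | sales.yr | orders.name | orders.rank | orders.yr
alice | 4 | 9 | 2 | bob | 3 | 2
After WHERE (1 rows):
sales.owner | sales.amt | sales.id | sales.yr | orders.name | orders.rank | orders.yr
alice | 4 | 9 | 2 | bob | 3 | 2
After SELECT (1 rows):
orders.name | sales.yr | orders.rank
bob | 2 | 3
After ORDER BY (1 rows):
orders.name | sales.yr | orders.rank
bob | 2 | 3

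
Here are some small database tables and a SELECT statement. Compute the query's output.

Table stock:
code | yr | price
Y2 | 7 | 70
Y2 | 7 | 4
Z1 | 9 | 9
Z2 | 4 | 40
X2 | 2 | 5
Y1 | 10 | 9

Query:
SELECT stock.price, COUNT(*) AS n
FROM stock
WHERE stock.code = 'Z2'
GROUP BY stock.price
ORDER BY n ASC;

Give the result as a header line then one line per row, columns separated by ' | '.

After WHERE (1 rows):
stock.code | stock.yr | stock.price
Z2 | 4 | 40
After GROUP BY (1 rows):
stock.price | n
40 | 1
After ORDER BY (1 rows):
stock.price | n
40 | 1

== RESULT ==
stock.price | n
40 | 1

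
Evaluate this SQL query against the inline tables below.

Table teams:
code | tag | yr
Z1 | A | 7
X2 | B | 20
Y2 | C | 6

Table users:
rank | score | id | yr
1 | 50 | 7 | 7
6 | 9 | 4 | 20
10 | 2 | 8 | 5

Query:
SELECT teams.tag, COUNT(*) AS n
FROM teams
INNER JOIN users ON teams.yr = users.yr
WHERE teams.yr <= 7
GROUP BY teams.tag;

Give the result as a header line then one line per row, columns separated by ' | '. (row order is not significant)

After JOIN users (2 rows):
teams.code | teams.tag | teams.yr | users.rank | users.score | users.id | users.yr
Z1 | A | 7 | 1 | 50 | 7 | 7
X2 | B | 20 | 6 | 9 | 4 | 20
After WHERE (1 rows):
teams.code | teams.tag | teams.yr | users.rank | users.score | users.id | users.yr
Z1 | A | 7 | 1 | 50 | 7 | 7
After GROUP BY (1 rows):
teams.tag | n
A | 1

== RESULT ==
teams.tag | n
A | 1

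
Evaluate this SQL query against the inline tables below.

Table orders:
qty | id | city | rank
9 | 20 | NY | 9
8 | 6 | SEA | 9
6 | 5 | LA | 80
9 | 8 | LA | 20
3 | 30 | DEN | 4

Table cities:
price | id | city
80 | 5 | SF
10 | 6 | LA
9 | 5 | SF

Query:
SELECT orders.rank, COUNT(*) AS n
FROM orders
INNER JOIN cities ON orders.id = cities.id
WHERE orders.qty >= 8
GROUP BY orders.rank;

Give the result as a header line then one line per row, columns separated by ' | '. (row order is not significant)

After JOIN cities (3 rows):
orders.qty | orders.id | orders.city | orders.rank | cities.price | cities.id | cities.city
8 | 6 | SEA | 9 | 10 | 6 | LA
6 | 5 | LA | 80 | 80 | 5 | SF
6 | 5 | LA | 80 | 9 | 5 | SF
After WHERE (1 rows):
orders.qty | orders.id | orders.city | orders.rank | cities.price | cities.id | cities.city
8 | 6 | SEA | 9 | 10 | 6 | LA
After GROUP BY (1 rows):
orders.rank | n
9 | 1

== RESULT ==
orders.rank | n
9 | 1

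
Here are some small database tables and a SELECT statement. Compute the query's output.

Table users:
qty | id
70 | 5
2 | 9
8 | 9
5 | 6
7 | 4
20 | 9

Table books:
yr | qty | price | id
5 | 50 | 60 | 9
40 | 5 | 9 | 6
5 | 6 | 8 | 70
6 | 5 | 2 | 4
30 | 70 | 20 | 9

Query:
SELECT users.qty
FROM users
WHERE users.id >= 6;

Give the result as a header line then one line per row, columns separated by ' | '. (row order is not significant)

After WHERE (4 rows):
users.qty | users.id
2 | 9
8 | 9
5 | 6
20 | 9
After SELECT (4 rows):
users.qty
2
8
5
20

== RESULT ==
users.qty
2
8
5
20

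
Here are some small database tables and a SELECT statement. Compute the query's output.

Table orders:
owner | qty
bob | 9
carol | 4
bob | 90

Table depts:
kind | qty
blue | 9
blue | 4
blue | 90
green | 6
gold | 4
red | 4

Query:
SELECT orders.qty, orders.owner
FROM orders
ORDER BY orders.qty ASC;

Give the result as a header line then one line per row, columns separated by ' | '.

== RESULT ==
orders.qty | orders.owner
4 | carol
9 | bob
90 | bob

Derivation:
After SELECT (3 rows):
orders.qty | orders.owner
9 | bob
4 | carol
90 | bob
After ORDER BY (3 rows):
orders.qty | orders.owner
4 | carol
9 | bob
90 | bob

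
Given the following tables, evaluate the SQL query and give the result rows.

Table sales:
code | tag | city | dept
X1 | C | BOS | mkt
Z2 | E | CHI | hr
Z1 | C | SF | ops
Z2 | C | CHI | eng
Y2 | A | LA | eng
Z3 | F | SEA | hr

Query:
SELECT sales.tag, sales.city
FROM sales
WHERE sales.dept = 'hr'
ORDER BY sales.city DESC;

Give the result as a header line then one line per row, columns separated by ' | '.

After WHERE (2 rows):
sales.code | sales.tag | sales.city | sales.dept
Z2 | E | CHI | hr
Z3 | F | SEA | hr
After SELECT (2 rows):
sales.tag | sales.city
E | CHI
F | SEA
After ORDER BY (2 rows):
sales.tag | sales.city
F | SEA
E | CHI

== RESULT ==
sales.tag | sales.city
F | SEA
E | CHI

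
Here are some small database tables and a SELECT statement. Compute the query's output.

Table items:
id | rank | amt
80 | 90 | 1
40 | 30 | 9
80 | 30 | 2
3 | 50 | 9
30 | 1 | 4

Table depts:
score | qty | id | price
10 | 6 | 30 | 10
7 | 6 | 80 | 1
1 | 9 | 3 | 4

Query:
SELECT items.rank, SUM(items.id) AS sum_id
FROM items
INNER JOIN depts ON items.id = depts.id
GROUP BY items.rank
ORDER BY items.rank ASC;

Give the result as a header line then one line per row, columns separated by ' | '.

== RESULT ==
items.rank | sum_id
1 | 30
30 | 80
50 | 3
90 | 80

Derivation:
After JOIN depts (4 rows):
items.id | items.rank | items.amt | depts.score | depts.qty | depts.id | depts.price
80 | 90 | 1 | 7 | 6 | 80 | 1
80 | 30 | 2 | 7 | 6 | 80 | 1
3 | 50 | 9 | 1 | 9 | 3 | 4
30 | 1 | 4 | 10 | 6 | 30 | 10
After GROUP BY (4 rows):
items.rank | sum_id
90 | 80
30 | 80
50 | 3
1 | 30
After ORDER BY (4 rows):
items.rank | sum_id
1 | 30
30 | 80
50 | 3
90 | 80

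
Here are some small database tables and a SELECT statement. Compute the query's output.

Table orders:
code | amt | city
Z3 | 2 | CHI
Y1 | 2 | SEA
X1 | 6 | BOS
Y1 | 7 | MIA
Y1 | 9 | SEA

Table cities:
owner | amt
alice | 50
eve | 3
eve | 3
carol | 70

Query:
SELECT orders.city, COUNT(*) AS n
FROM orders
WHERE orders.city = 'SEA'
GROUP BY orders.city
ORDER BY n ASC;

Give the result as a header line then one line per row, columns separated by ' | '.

After WHERE (2 rows):
orders.code | orders.amt | orders.city
Y1 | 2 | SEA
Y1 | 9 | SEA
After GROUP BY (1 rows):
orders.city | n
SEA | 2
After ORDER BY (1 rows):
orders.city | n
SEA | 2

== RESULT ==
orders.city | n
SEA | 2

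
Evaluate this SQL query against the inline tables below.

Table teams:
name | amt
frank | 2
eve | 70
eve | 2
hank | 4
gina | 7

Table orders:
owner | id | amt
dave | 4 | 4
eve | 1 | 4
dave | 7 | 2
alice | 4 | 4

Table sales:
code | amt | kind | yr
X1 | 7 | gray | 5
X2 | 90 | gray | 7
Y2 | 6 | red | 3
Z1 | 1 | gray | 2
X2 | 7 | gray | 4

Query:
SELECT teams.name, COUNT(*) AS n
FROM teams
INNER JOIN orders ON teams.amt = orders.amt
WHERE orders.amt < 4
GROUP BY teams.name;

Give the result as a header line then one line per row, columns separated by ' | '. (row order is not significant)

After JOIN orders (5 rows):
teams.name | teams.amt | orders.owner | orders.id | orders.amt
frank | 2 | dave | 7 | 2
eve | 2 | dave | 7 | 2
hank | 4 | dave | 4 | 4
hank | 4 | eve | 1 | 4
hank | 4 | alice | 4 | 4
After WHERE (2 rows):
teams.name | teams.amt | orders.owner | orders.id | orders.amt
frank | 2 | dave | 7 | 2
eve | 2 | dave | 7 | 2
After GROUP BY (2 rows):
teams.name | n
frank | 1
eve | 1

== RESULT ==
teams.name | n
frank | 1
eve | 1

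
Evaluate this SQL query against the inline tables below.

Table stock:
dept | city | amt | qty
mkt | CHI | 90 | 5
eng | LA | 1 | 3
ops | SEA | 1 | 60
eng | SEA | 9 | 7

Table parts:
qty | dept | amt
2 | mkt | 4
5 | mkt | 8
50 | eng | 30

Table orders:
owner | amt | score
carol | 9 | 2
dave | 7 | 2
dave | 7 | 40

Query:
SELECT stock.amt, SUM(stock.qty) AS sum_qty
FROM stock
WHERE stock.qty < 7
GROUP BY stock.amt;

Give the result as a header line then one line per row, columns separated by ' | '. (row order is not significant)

After WHERE (2 rows):
stock.dept | stock.city | stock.amt | stock.qty
mkt | CHI | 90 | 5
eng | LA | 1 | 3
After GROUP BY (2 rows):
stock.amt | sum_qty
90 | 5
1 | 3

== RESULT ==
stock.amt | sum_qty
90 | 5
1 | 3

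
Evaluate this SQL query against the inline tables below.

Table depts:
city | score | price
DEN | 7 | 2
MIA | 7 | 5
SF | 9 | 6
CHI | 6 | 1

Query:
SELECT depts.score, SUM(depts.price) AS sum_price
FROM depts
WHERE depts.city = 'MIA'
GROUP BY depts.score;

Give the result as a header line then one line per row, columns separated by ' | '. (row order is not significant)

== RESULT ==
depts.score | sum_price
7 | 5

Derivation:
After WHERE (1 rows):
depts.city | depts.score | depts.price
MIA | 7 | 5
After GROUP BY (1 rows):
depts.score | sum_price
7 | 5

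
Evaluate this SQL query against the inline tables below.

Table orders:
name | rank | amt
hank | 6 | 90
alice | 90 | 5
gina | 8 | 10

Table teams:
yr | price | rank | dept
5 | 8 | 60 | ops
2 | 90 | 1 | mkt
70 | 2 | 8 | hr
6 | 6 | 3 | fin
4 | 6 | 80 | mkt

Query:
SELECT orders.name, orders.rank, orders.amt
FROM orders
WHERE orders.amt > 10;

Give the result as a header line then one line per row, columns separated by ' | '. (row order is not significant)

== RESULT ==
orders.name | orders.rank | orders.amt
hank | 6 | 90

Derivation:
After WHERE (1 rows):
orders.name | orders.rank | orders.amt
hank | 6 | 90
After SELECT (1 rows):
orders.name | orders.rank | orders.amt
hank | 6 | 90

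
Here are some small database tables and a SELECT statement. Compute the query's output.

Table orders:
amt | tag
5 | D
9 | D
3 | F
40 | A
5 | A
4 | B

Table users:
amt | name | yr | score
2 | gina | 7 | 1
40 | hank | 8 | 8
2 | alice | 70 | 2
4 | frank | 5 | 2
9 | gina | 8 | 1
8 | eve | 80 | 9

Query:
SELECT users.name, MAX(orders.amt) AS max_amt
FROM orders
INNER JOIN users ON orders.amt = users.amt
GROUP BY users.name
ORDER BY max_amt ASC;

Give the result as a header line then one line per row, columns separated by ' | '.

== RESULT ==
users.name | max_amt
frank | 4
gina | 9
hank | 40

Derivation:
After JOIN users (3 rows):
orders.amt | orders.tag | users.amt | users.name | users.yr | users.score
9 | D | 9 | gina | 8 | 1
40 | A | 40 | hank | 8 | 8
4 | B | 4 | frank | 5 | 2
After GROUP BY (3 rows):
users.name | max_amt
gina | 9
hank | 40
frank | 4
After ORDER BY (3 rows):
users.name | max_amt
frank | 4
gina | 9
hank | 40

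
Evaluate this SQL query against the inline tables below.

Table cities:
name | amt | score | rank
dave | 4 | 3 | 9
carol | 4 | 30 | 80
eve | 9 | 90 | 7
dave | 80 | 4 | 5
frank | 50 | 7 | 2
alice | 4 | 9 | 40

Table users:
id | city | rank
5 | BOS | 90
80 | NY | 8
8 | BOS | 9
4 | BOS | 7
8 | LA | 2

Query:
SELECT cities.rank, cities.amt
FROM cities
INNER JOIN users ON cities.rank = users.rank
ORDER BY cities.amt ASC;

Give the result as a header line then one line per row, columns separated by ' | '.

== RESULT ==
cities.rank | cities.amt
9 | 4
7 | 9
2 | 50

Derivation:
After JOIN users (3 rows):
cities.name | cities.amt | cities.score | cities.rank | users.id | users.city | users.rank
dave | 4 | 3 | 9 | 8 | BOS | 9
eve | 9 | 90 | 7 | 4 | BOS | 7
frank | 50 | 7 | 2 | 8 | LA | 2
After SELECT (3 rows):
cities.rank | cities.amt
9 | 4
7 | 9
2 | 50
After ORDER BY (3 rows):
cities.rank | cities.amt
9 | 4
7 | 9
2 | 50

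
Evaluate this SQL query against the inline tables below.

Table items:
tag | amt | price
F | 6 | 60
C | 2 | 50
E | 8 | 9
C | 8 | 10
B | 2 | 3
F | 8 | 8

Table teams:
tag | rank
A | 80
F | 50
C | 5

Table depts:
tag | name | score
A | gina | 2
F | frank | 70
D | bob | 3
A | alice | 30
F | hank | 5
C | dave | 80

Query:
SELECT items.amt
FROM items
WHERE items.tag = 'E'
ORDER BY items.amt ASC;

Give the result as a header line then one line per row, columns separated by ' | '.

After WHERE (1 rows):
items.tag | items.amt | items.price
E | 8 | 9
After SELECT (1 rows):
items.amt
8
After ORDER BY (1 rows):
items.amt
8

== RESULT ==
items.amt
8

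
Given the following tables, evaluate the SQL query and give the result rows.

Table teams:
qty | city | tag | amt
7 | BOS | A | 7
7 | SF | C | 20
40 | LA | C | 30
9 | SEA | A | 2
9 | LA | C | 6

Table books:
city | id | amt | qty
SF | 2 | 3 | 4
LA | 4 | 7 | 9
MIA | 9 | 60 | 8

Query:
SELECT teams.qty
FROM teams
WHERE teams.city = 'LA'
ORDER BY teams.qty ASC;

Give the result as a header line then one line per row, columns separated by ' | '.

== RESULT ==
teams.qty
9
40

Derivation:
After WHERE (2 rows):
teams.qty | teams.city | teams.tag | teams.amt
40 | LA | C | 30
9 | LA | C | 6
After SELECT (2 rows):
teams.qty
40
9
After ORDER BY (2 rows):
teams.qty
9
40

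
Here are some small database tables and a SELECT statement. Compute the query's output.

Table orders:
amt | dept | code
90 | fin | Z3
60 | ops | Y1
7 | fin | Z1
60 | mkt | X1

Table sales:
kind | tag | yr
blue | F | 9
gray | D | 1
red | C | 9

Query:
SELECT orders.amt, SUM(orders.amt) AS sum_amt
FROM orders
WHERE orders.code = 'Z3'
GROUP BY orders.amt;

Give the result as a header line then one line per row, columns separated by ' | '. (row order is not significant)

== RESULT ==
orders.amt | sum_amt
90 | 90

Derivation:
After WHERE (1 rows):
orders.amt | orders.dept | orders.code
90 | fin | Z3
After GROUP BY (1 rows):
orders.amt | sum_amt
90 | 90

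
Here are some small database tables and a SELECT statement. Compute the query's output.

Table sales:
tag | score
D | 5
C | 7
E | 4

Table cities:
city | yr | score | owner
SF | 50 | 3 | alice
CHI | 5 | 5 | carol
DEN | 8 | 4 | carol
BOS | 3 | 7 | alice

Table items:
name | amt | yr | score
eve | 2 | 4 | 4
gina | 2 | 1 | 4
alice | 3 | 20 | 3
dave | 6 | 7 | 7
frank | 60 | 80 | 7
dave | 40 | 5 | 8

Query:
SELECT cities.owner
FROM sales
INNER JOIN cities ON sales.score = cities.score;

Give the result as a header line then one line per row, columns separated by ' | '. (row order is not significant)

== RESULT ==
cities.owner
carol
alice
carol

Derivation:
After JOIN cities (3 rows):
sales.tag | sales.score | cities.city | cities.yr | cities.score | cities.owner
D | 5 | CHI | 5 | 5 | carol
C | 7 | BOS | 3 | 7 | alice
E | 4 | DEN | 8 | 4 | carol
After SELECT (3 rows):
cities.owner
carol
alice
carol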